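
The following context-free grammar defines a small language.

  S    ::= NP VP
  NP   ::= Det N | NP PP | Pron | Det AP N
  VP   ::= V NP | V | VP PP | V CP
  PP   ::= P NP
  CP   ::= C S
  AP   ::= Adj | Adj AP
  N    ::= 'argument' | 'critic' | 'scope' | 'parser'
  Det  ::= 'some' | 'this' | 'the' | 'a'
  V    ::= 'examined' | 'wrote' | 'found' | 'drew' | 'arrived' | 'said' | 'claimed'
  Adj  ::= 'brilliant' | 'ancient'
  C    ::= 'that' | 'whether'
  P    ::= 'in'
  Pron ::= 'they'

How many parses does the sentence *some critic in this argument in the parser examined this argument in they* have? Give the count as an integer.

4

Two of the 4 distinct bracketings:
[S [NP [NP [Det some] [N critic]] [PP [P in] [NP [NP [Det this] [N argument]] [PP [P in] [NP [Det the] [N parser]]]]]] [VP [V examined] [NP [NP [Det this] [N argument]] [PP [P in] [NP [Pron they]]]]]]
[S [NP [NP [Det some] [N critic]] [PP [P in] [NP [NP [Det this] [N argument]] [PP [P in] [NP [Det the] [N parser]]]]]] [VP [VP [V examined] [NP [Det this] [N argument]]] [PP [P in] [NP [Pron they]]]]]
The difference turns on whether VP → VP PP is used at the relevant span, versus an alternative expansion of VP.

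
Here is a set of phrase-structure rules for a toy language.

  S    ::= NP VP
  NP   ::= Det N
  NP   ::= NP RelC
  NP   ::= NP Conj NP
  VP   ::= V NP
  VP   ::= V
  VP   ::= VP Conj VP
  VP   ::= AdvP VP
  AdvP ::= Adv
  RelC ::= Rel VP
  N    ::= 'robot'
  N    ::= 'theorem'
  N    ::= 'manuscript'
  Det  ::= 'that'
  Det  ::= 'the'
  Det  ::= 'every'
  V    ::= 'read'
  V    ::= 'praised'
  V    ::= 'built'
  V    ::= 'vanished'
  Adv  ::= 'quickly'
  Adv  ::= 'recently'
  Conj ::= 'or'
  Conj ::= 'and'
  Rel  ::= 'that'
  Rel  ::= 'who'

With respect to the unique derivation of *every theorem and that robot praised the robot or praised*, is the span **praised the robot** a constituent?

Yes

[S [NP [NP [Det every] [N theorem]] [Conj and] [NP [Det that] [N robot]]] [VP [VP [V praised] [NP [Det the] [N robot]]] [Conj or] [VP [V praised]]]]
The words 'praised the robot' are exhaustively dominated by a single VP node (built by VP → V NP), so they form a constituent.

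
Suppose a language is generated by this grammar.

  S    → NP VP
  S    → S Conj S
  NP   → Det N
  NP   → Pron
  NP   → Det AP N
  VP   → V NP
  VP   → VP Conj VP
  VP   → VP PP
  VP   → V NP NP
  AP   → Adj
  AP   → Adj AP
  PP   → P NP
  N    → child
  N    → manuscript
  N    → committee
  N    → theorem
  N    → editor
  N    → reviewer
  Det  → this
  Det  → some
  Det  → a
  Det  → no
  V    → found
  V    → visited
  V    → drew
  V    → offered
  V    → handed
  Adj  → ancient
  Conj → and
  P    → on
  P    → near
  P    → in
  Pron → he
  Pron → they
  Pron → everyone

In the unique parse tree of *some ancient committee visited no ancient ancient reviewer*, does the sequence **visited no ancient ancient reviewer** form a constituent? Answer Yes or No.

[S [NP [Det some] [AP [Adj ancient]] [N committee]] [VP [V visited] [NP [Det no] [AP [Adj ancient] [AP [Adj ancient]]] [N reviewer]]]]
The words 'visited no ancient ancient reviewer' are exhaustively dominated by a single VP node (built by VP → V NP), so they form a constituent.

Yes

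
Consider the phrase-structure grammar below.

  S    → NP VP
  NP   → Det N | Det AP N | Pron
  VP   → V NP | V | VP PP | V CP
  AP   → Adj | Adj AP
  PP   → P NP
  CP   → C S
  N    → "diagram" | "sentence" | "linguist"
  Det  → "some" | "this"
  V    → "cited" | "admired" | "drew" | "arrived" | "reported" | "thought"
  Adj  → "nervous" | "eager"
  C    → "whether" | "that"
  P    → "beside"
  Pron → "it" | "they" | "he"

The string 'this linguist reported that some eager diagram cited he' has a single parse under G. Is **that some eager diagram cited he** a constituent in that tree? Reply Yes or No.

[S [NP [Det this] [N linguist]] [VP [V reported] [CP [C that] [S [NP [Det some] [AP [Adj eager]] [N diagram]] [VP [V cited] [NP [Pron he]]]]]]]
The words 'that some eager diagram cited he' are exhaustively dominated by a single CP node (built by CP → C S), so they form a constituent.

Yes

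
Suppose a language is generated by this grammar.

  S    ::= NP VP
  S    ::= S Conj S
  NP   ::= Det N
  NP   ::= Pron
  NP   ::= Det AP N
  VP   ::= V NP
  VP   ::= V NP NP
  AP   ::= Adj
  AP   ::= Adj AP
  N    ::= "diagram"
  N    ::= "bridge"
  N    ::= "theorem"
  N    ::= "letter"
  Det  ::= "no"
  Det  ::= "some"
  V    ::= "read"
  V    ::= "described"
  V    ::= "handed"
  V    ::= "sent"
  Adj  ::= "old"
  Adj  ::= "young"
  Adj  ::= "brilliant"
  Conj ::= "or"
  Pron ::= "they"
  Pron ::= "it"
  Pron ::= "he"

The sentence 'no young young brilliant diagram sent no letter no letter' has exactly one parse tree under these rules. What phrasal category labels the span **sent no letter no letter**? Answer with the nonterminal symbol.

VP

[S [NP [Det no] [AP [Adj young] [AP [Adj young] [AP [Adj brilliant]]]] [N diagram]] [VP [V sent] [NP [Det no] [N letter]] [NP [Det no] [N letter]]]]
The span 'sent no letter no letter' is the VP node built by VP → V NP NP.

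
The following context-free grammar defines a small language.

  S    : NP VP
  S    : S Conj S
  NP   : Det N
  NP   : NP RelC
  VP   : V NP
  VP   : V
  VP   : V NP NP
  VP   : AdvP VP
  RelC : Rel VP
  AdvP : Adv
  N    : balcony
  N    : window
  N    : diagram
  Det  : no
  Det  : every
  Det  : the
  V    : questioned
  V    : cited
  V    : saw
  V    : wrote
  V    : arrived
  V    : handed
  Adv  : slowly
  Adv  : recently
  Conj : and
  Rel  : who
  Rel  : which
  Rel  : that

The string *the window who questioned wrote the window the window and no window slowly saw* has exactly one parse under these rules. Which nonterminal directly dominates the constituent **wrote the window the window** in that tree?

S

S
  S
    NP
      NP
        Det: the
        N: window
      RelC
        Rel: who
        VP
          V: questioned
    VP
      V: wrote
      NP
        Det: the
        N: window
      NP
        Det: the
        N: window
  Conj: and
  S
    NP
      Det: no
      N: window
    VP
      AdvP
        Adv: slowly
      VP
        V: saw
The span 'wrote the window the window' is the VP node built by VP → V NP NP.
Its mother is the S built by S → NP VP.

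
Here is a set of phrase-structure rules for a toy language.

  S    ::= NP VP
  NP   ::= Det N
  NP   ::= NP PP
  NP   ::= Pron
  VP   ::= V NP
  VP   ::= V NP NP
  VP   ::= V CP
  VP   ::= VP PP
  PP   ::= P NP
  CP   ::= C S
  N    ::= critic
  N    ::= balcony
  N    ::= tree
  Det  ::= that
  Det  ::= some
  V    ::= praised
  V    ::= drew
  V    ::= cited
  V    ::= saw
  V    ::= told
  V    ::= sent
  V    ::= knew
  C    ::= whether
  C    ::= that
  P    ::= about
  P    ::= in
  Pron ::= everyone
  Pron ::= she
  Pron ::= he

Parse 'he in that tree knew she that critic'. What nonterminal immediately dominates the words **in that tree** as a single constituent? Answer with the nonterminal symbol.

PP

[S [NP [NP [Pron he]] [PP [P in] [NP [Det that] [N tree]]]] [VP [V knew] [NP [Pron she]] [NP [Det that] [N critic]]]]
The span 'in that tree' is the PP node built by PP → P NP.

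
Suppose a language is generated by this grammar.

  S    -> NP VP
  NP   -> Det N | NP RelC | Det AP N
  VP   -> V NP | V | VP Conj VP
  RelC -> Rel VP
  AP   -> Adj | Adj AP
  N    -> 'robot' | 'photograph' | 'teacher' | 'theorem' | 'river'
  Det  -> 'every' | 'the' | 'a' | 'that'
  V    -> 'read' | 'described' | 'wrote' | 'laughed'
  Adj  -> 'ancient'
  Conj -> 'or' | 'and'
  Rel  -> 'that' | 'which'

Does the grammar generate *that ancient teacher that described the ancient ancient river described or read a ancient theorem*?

S
  NP
    NP
      Det: that
      AP
        Adj: ancient
      N: teacher
    RelC
      Rel: that
      VP
        V: described
        NP
          Det: the
          AP
            Adj: ancient
            AP
              Adj: ancient
          N: river
  VP
    VP
      V: described
    Conj: or
    VP
      V: read
      NP
        Det: a
        AP
          Adj: ancient
        N: theorem
Each bracket corresponds to one application of a listed rule, so the string is derivable from S.

Grammatical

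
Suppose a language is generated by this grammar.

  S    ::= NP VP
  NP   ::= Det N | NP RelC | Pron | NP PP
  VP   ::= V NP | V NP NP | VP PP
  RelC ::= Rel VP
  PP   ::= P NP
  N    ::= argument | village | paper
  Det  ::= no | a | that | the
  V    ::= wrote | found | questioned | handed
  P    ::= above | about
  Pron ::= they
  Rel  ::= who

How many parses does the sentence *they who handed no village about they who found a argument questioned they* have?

7

Two of the 7 distinct bracketings:
[S [NP [NP [Pron they]] [RelC [Rel who] [VP [V handed] [NP [NP [NP [Det no] [N village]] [PP [P about] [NP [Pron they]]]] [RelC [Rel who] [VP [V found] [NP [Det a] [N argument]]]]]]]] [VP [V questioned] [NP [Pron they]]]]
[S [NP [NP [Pron they]] [RelC [Rel who] [VP [V handed] [NP [NP [Det no] [N village]] [PP [P about] [NP [NP [Pron they]] [RelC [Rel who] [VP [V found] [NP [Det a] [N argument]]]]]]]]]] [VP [V questioned] [NP [Pron they]]]]
The trees differ in how a recursive rule is bracketed over the same span.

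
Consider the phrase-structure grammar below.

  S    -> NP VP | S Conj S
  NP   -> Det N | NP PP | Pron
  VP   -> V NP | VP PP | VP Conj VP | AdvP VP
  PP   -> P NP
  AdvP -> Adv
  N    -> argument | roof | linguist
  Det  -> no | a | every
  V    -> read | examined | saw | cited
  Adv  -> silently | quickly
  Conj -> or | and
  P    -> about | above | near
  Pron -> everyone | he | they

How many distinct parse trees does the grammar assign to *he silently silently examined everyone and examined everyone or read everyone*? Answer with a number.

Two of the 9 distinct bracketings:
[S [NP [Pron he]] [VP [VP [AdvP [Adv silently]] [VP [AdvP [Adv silently]] [VP [V examined] [NP [Pron everyone]]]]] [Conj and] [VP [VP [V examined] [NP [Pron everyone]]] [Conj or] [VP [V read] [NP [Pron everyone]]]]]]
[S [NP [Pron he]] [VP [VP [VP [AdvP [Adv silently]] [VP [AdvP [Adv silently]] [VP [V examined] [NP [Pron everyone]]]]] [Conj and] [VP [V examined] [NP [Pron everyone]]]] [Conj or] [VP [V read] [NP [Pron everyone]]]]]
The trees differ in how a recursive rule is bracketed over the same span.

9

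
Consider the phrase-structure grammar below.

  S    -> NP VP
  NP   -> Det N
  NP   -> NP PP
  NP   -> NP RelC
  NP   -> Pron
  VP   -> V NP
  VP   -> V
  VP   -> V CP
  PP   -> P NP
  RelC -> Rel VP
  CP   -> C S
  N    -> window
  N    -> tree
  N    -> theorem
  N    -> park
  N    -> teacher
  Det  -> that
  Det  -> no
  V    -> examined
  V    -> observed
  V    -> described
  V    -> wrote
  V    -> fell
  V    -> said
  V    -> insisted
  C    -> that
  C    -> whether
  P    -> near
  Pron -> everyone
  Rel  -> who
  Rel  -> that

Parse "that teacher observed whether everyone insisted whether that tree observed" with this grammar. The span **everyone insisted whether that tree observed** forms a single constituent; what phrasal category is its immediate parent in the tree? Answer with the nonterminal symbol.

S
  NP
    Det: that
    N: teacher
  VP
    V: observed
    CP
      C: whether
      S
        NP
          Pron: everyone
        VP
          V: insisted
          CP
            C: whether
            S
              NP
                Det: that
                N: tree
              VP
                V: observed
The span 'everyone insisted whether that tree observed' is the S node built by S → NP VP.
Its mother is the CP built by CP → C S.

CP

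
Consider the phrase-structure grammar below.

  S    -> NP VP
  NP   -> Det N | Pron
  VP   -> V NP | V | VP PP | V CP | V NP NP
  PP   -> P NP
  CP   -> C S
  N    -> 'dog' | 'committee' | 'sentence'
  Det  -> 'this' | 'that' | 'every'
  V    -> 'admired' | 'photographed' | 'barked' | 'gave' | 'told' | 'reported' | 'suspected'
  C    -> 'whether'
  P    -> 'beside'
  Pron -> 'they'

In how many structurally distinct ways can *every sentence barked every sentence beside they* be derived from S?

[S [NP [Det every] [N sentence]] [VP [VP [V barked] [NP [Det every] [N sentence]]] [PP [P beside] [NP [Pron they]]]]]
No rule offers an alternative attachment or grouping for any span, so this is the only derivation.

1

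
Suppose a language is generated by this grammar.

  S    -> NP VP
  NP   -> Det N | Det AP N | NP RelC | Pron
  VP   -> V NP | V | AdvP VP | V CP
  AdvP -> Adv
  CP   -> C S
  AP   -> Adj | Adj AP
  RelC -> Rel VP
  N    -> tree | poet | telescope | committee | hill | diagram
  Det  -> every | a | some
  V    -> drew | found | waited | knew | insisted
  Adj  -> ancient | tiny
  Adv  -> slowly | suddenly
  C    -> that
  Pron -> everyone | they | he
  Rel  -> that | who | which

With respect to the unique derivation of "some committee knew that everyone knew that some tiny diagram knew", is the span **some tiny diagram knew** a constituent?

Yes

[S [NP [Det some] [N committee]] [VP [V knew] [CP [C that] [S [NP [Pron everyone]] [VP [V knew] [CP [C that] [S [NP [Det some] [AP [Adj tiny]] [N diagram]] [VP [V knew]]]]]]]]]
The words 'some tiny diagram knew' are exhaustively dominated by a single S node (built by S → NP VP), so they form a constituent.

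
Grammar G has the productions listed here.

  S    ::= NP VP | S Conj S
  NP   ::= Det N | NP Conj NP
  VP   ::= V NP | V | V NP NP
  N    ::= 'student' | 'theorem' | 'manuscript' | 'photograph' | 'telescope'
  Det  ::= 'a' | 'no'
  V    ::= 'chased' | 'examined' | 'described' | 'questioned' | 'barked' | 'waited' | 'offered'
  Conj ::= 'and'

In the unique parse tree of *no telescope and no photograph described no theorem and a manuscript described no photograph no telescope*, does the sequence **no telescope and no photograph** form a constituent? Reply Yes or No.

Yes

[S [S [NP [NP [Det no] [N telescope]] [Conj and] [NP [Det no] [N photograph]]] [VP [V described] [NP [Det no] [N theorem]]]] [Conj and] [S [NP [Det a] [N manuscript]] [VP [V described] [NP [Det no] [N photograph]] [NP [Det no] [N telescope]]]]]
The words 'no telescope and no photograph' are exhaustively dominated by a single NP node (built by NP → NP Conj NP), so they form a constituent.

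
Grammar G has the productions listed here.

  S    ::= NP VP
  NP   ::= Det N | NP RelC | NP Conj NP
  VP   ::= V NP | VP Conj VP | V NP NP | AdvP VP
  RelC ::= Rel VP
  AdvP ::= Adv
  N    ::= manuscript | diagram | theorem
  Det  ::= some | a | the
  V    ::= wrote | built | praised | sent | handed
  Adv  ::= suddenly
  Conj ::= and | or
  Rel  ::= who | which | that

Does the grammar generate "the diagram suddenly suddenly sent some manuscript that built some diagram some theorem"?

S
  NP
    Det: the
    N: diagram
  VP
    AdvP
      Adv: suddenly
    VP
      AdvP
        Adv: suddenly
      VP
        V: sent
        NP
          NP
            Det: some
            N: manuscript
          RelC
            Rel: that
            VP
              V: built
              NP
                Det: some
                N: diagram
              NP
                Det: some
                N: theorem
Each bracket corresponds to one application of a listed rule, so the string is derivable from S.

Grammatical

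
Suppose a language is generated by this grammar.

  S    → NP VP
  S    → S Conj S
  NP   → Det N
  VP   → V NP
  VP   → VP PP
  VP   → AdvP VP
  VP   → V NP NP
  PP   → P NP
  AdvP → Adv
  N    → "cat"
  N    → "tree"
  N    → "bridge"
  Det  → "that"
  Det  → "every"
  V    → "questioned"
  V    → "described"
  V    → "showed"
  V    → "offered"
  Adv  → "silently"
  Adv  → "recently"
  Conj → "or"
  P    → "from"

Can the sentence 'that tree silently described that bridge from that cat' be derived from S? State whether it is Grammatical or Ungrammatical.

Grammatical

[S [NP [Det that] [N tree]] [VP [VP [AdvP [Adv silently]] [VP [V described] [NP [Det that] [N bridge]]]] [PP [P from] [NP [Det that] [N cat]]]]]
The bracketing above is licensed at every node by one of the given productions, with S at the root.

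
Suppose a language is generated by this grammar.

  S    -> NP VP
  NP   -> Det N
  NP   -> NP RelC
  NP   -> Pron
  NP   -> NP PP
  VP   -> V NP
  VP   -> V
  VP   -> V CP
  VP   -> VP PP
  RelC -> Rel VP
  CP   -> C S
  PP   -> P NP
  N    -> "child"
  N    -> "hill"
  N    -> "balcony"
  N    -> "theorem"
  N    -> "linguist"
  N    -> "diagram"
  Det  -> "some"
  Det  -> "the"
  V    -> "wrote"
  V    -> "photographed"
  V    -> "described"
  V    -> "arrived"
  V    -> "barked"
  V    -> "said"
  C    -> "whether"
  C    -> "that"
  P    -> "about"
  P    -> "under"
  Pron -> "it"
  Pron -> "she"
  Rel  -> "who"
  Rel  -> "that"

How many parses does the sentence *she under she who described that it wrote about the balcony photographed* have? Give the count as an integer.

7

Two of the 7 distinct bracketings:
[S [NP [NP [NP [Pron she]] [PP [P under] [NP [Pron she]]]] [RelC [Rel who] [VP [V described] [CP [C that] [S [NP [Pron it]] [VP [VP [V wrote]] [PP [P about] [NP [Det the] [N balcony]]]]]]]]] [VP [V photographed]]]
[S [NP [NP [NP [Pron she]] [PP [P under] [NP [Pron she]]]] [RelC [Rel who] [VP [VP [V described] [CP [C that] [S [NP [Pron it]] [VP [V wrote]]]]] [PP [P about] [NP [Det the] [N balcony]]]]]] [VP [V photographed]]]
The trees differ in how a recursive rule is bracketed over the same span.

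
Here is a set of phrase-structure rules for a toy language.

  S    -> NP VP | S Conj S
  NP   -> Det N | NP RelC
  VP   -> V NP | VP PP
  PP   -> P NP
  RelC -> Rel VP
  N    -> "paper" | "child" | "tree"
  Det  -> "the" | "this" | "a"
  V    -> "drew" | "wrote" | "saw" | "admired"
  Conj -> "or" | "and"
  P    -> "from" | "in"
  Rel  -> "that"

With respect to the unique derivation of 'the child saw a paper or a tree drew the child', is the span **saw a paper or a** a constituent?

[S [S [NP [Det the] [N child]] [VP [V saw] [NP [Det a] [N paper]]]] [Conj or] [S [NP [Det a] [N tree]] [VP [V drew] [NP [Det the] [N child]]]]]
The smallest constituent containing 'saw a paper or a' is the S spanning 'the child saw a paper or a tree drew the child'; no single node in the tree dominates exactly the given words.

No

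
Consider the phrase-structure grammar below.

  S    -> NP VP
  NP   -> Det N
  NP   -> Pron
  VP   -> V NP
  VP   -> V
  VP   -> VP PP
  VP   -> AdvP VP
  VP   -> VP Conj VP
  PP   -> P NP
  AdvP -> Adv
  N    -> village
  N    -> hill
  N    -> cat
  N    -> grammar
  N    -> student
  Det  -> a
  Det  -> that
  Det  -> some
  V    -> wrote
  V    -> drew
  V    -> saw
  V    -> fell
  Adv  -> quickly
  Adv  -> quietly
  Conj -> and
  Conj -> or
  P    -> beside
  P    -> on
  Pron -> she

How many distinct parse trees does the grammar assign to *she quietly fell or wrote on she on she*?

Two of the 9 distinct bracketings:
[S [NP [Pron she]] [VP [VP [VP [AdvP [Adv quietly]] [VP [VP [V fell]] [Conj or] [VP [V wrote]]]] [PP [P on] [NP [Pron she]]]] [PP [P on] [NP [Pron she]]]]]
[S [NP [Pron she]] [VP [VP [VP [VP [AdvP [Adv quietly]] [VP [V fell]]] [Conj or] [VP [V wrote]]] [PP [P on] [NP [Pron she]]]] [PP [P on] [NP [Pron she]]]]]
The trees differ in how a recursive rule is bracketed over the same span.

9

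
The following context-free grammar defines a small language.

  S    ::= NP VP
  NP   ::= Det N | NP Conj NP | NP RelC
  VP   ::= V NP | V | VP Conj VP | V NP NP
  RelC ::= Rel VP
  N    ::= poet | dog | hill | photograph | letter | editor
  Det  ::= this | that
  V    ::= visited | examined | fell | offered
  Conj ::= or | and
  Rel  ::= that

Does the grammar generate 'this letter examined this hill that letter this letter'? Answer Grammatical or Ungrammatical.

Ungrammatical

For S → NP VP, the only prefix that parses as NP is 'this letter', but the remainder 'examined this hill that letter this letter' is not a VP under these rules.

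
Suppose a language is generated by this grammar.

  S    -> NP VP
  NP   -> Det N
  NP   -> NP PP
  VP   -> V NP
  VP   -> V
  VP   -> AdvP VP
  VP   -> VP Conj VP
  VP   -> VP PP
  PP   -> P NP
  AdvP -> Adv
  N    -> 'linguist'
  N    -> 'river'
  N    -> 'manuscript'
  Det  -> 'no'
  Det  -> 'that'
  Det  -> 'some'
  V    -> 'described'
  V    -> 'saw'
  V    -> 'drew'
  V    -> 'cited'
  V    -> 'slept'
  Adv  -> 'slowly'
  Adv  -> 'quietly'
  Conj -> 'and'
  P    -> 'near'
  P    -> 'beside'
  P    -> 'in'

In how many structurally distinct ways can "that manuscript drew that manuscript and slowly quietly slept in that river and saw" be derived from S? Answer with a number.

Two of the 10 distinct bracketings:
[S [NP [Det that] [N manuscript]] [VP [VP [V drew] [NP [Det that] [N manuscript]]] [Conj and] [VP [AdvP [Adv slowly]] [VP [AdvP [Adv quietly]] [VP [VP [VP [V slept]] [PP [P in] [NP [Det that] [N river]]]] [Conj and] [VP [V saw]]]]]]]
[S [NP [Det that] [N manuscript]] [VP [VP [V drew] [NP [Det that] [N manuscript]]] [Conj and] [VP [AdvP [Adv slowly]] [VP [VP [AdvP [Adv quietly]] [VP [VP [V slept]] [PP [P in] [NP [Det that] [N river]]]]] [Conj and] [VP [V saw]]]]]]
The trees differ in how a recursive rule is bracketed over the same span.

10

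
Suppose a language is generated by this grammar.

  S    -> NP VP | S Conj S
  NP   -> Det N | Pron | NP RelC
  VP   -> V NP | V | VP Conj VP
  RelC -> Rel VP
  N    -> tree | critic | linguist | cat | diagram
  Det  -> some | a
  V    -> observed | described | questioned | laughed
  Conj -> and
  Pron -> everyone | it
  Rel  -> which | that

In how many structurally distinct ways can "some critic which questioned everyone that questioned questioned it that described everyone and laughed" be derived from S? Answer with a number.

4

Two of the 4 distinct bracketings:
[S [NP [NP [Det some] [N critic]] [RelC [Rel which] [VP [V questioned] [NP [NP [Pron everyone]] [RelC [Rel that] [VP [V questioned]]]]]]] [VP [V questioned] [NP [NP [Pron it]] [RelC [Rel that] [VP [VP [V described] [NP [Pron everyone]]] [Conj and] [VP [V laughed]]]]]]]
[S [NP [NP [Det some] [N critic]] [RelC [Rel which] [VP [V questioned] [NP [NP [Pron everyone]] [RelC [Rel that] [VP [V questioned]]]]]]] [VP [VP [V questioned] [NP [NP [Pron it]] [RelC [Rel that] [VP [V described] [NP [Pron everyone]]]]]] [Conj and] [VP [V laughed]]]]
The trees differ in how a recursive rule is bracketed over the same span.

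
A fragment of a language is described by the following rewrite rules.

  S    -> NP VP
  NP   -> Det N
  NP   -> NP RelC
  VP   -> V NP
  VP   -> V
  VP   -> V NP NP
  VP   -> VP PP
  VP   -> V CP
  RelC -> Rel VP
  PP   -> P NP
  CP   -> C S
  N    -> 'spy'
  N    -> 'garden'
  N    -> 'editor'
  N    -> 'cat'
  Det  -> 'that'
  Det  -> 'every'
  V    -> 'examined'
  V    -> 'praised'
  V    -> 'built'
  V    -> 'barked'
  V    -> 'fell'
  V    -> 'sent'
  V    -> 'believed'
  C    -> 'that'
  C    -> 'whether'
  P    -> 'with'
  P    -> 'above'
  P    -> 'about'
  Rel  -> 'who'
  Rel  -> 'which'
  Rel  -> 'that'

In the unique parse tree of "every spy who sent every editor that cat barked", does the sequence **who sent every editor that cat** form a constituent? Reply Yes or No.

[S [NP [NP [Det every] [N spy]] [RelC [Rel who] [VP [V sent] [NP [Det every] [N editor]] [NP [Det that] [N cat]]]]] [VP [V barked]]]
The words 'who sent every editor that cat' are exhaustively dominated by a single RelC node (built by RelC → Rel VP), so they form a constituent.

Yes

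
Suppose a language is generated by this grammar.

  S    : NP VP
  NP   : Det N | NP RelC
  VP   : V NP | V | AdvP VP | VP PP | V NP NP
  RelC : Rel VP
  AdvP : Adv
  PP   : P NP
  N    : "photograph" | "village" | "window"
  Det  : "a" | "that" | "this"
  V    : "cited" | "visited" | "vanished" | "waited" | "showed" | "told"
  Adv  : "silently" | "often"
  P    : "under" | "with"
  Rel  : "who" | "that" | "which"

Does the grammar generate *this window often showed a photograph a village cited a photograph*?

Ungrammatical

For S → NP VP, the only prefix that parses as NP is 'this window', but the remainder 'often showed a photograph a village cited a photograph' is not a VP under these rules.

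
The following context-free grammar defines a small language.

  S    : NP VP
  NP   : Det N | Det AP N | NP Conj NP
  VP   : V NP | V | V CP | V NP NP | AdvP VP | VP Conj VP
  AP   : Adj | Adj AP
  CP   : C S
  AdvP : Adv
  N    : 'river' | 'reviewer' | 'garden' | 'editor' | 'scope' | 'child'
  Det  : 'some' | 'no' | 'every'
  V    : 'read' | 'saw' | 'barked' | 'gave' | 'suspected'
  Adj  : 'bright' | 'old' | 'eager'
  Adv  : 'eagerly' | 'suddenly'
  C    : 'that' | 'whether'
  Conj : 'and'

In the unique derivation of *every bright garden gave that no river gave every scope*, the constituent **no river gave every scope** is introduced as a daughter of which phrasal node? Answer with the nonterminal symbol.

[S [NP [Det every] [AP [Adj bright]] [N garden]] [VP [V gave] [CP [C that] [S [NP [Det no] [N river]] [VP [V gave] [NP [Det every] [N scope]]]]]]]
The span 'no river gave every scope' is the S node built by S → NP VP.
Its mother is the CP built by CP → C S.

CP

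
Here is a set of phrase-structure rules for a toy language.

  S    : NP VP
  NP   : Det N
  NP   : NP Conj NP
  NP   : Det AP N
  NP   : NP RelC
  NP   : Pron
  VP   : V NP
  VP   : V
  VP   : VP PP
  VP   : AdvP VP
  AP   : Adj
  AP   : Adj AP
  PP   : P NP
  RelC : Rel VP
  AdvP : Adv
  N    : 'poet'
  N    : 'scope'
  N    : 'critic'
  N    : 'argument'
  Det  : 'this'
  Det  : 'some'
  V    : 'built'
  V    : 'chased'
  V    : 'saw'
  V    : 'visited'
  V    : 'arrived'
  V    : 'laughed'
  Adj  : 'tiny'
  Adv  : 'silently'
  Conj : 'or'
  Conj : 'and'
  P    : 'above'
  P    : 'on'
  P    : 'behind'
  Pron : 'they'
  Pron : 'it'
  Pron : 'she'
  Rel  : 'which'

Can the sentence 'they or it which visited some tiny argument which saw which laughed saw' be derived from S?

S
  NP
    NP
      Pron: they
    Conj: or
    NP
      NP
        Pron: it
      RelC
        Rel: which
        VP
          V: visited
          NP
            NP
              NP
                Det: some
                AP
                  Adj: tiny
                N: argument
              RelC
                Rel: which
                VP
                  V: saw
            RelC
              Rel: which
              VP
                V: laughed
  VP
    V: saw
Each bracket corresponds to one application of a listed rule, so the string is derivable from S.

Grammatical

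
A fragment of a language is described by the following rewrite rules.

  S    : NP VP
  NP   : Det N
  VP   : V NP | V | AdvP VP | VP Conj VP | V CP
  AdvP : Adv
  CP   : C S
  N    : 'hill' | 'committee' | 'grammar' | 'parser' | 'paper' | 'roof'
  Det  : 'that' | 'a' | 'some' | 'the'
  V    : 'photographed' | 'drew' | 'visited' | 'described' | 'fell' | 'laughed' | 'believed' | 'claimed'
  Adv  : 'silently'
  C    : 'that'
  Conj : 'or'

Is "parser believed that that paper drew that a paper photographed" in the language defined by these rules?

Ungrammatical

For S → NP VP, no prefix of the string parses as an NP.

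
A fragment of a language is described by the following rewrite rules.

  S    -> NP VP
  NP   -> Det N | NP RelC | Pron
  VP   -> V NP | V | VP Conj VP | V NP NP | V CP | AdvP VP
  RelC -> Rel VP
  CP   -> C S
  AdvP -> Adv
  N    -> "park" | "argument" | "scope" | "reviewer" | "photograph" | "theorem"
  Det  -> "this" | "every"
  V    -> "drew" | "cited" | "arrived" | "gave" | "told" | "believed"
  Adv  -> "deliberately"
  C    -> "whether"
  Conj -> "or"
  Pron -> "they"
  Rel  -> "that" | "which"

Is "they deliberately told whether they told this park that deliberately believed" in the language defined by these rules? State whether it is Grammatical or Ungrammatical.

S
  NP
    Pron: they
  VP
    AdvP
      Adv: deliberately
    VP
      V: told
      CP
        C: whether
        S
          NP
            Pron: they
          VP
            V: told
            NP
              NP
                Det: this
                N: park
              RelC
                Rel: that
                VP
                  AdvP
                    Adv: deliberately
                  VP
                    V: believed
Each bracket corresponds to one application of a listed rule, so the string is derivable from S.

Grammatical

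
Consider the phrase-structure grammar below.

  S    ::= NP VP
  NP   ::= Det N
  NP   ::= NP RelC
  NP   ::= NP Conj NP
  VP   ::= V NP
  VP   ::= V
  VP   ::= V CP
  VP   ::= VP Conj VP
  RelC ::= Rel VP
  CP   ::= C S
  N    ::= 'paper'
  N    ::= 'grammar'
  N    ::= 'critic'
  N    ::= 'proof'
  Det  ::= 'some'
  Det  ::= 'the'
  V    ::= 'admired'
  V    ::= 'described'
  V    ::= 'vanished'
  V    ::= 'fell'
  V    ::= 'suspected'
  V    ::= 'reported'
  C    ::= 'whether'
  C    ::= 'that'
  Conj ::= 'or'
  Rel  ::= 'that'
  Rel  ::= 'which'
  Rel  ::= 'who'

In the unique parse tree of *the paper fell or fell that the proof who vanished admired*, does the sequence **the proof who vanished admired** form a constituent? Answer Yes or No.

Yes

[S [NP [Det the] [N paper]] [VP [VP [V fell]] [Conj or] [VP [V fell] [CP [C that] [S [NP [NP [Det the] [N proof]] [RelC [Rel who] [VP [V vanished]]]] [VP [V admired]]]]]]]
The words 'the proof who vanished admired' are exhaustively dominated by a single S node (built by S → NP VP), so they form a constituent.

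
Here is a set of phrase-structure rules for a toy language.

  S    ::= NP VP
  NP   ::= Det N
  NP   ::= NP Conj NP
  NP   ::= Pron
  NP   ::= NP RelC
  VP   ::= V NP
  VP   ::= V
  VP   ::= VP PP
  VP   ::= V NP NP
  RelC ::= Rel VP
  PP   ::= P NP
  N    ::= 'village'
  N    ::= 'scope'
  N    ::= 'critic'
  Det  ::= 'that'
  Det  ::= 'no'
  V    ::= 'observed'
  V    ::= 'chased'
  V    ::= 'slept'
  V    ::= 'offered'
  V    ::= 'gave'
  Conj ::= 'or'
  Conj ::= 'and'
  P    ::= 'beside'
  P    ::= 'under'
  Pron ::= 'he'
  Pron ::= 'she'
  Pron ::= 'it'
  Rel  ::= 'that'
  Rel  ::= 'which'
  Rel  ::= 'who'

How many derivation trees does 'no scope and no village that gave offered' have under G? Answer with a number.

The two bracketings:
[S [NP [NP [Det no] [N scope]] [Conj and] [NP [NP [Det no] [N village]] [RelC [Rel that] [VP [V gave]]]]] [VP [V offered]]]
[S [NP [NP [NP [Det no] [N scope]] [Conj and] [NP [Det no] [N village]]] [RelC [Rel that] [VP [V gave]]]] [VP [V offered]]]
The trees differ in how a recursive rule is bracketed over the same span.

2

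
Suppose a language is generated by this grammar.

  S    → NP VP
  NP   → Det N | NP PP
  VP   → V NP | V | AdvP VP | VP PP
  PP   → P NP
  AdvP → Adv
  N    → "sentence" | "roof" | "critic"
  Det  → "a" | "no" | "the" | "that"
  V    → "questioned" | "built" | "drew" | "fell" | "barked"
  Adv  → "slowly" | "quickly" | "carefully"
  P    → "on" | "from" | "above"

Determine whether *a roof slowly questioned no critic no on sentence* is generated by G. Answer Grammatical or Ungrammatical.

Ungrammatical

An N word can never sit immediately before a Det word in any string this grammar generates, so the substring 'critic no' rules out a derivation.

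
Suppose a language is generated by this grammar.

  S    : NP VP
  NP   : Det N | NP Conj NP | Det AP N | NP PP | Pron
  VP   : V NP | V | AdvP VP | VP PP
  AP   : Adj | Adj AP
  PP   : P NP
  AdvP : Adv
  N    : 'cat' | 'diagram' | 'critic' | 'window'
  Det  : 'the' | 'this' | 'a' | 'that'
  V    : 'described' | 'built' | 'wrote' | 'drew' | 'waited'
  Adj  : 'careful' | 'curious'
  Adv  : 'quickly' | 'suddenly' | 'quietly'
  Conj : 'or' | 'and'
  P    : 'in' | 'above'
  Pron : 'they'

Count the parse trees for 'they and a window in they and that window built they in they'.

Two of the 10 distinct bracketings:
[S [NP [NP [Pron they]] [Conj and] [NP [NP [NP [Det a] [N window]] [PP [P in] [NP [Pron they]]]] [Conj and] [NP [Det that] [N window]]]] [VP [V built] [NP [NP [Pron they]] [PP [P in] [NP [Pron they]]]]]]
[S [NP [NP [Pron they]] [Conj and] [NP [NP [NP [Det a] [N window]] [PP [P in] [NP [Pron they]]]] [Conj and] [NP [Det that] [N window]]]] [VP [VP [V built] [NP [Pron they]]] [PP [P in] [NP [Pron they]]]]]
The difference turns on whether VP → VP PP is used at the relevant span, versus an alternative expansion of VP.

10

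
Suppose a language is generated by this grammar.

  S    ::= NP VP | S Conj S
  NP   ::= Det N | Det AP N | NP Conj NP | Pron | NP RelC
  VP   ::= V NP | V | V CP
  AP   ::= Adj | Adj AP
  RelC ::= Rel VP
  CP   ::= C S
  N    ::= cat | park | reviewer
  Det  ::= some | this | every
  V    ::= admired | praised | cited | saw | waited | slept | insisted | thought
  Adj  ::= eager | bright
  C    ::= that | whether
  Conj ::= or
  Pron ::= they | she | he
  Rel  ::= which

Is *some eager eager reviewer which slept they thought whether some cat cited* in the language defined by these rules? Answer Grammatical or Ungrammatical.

Grammatical

[S [NP [NP [Det some] [AP [Adj eager] [AP [Adj eager]]] [N reviewer]] [RelC [Rel which] [VP [V slept] [NP [Pron they]]]]] [VP [V thought] [CP [C whether] [S [NP [Det some] [N cat]] [VP [V cited]]]]]]
Every word is introduced by a lexical rule and the phrasal rules combine the resulting categories into a single S.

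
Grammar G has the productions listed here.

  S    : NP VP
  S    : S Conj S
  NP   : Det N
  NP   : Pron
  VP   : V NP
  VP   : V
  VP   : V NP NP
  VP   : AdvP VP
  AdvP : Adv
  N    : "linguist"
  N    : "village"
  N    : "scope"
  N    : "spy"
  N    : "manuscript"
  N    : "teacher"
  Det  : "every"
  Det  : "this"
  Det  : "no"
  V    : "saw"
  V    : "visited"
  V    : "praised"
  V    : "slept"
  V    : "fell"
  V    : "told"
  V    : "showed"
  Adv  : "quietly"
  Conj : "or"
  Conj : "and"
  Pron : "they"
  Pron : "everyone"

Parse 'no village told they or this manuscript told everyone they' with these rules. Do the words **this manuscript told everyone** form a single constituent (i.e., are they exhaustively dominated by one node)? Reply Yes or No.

[S [S [NP [Det no] [N village]] [VP [V told] [NP [Pron they]]]] [Conj or] [S [NP [Det this] [N manuscript]] [VP [V told] [NP [Pron everyone]] [NP [Pron they]]]]]
The smallest constituent containing 'this manuscript told everyone' is the S spanning 'this manuscript told everyone they'; no single node in the tree dominates exactly the given words.

No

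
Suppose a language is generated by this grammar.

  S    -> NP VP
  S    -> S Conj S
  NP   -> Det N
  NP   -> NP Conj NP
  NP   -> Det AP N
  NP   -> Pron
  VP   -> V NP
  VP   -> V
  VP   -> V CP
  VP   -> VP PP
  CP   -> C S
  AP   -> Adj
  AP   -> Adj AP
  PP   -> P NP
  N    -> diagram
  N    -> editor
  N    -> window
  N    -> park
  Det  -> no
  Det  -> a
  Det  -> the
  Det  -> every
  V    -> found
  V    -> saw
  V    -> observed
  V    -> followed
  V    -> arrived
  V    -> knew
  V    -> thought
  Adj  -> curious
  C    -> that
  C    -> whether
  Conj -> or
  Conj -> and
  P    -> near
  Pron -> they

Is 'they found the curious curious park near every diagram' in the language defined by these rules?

Grammatical

S
  NP
    Pron: they
  VP
    VP
      V: found
      NP
        Det: the
        AP
          Adj: curious
          AP
            Adj: curious
        N: park
    PP
      P: near
      NP
        Det: every
        N: diagram
The bracketing above is licensed at every node by one of the given productions, with S at the root.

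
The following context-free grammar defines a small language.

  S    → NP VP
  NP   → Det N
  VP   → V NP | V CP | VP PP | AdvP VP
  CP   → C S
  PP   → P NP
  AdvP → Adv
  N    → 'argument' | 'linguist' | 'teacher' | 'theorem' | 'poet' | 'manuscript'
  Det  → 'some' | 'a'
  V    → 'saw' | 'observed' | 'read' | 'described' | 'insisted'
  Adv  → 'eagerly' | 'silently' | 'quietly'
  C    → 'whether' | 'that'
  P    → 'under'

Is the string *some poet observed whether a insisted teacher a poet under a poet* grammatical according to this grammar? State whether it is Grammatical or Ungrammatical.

Ungrammatical

A Det word can never sit immediately before a V word in any string this grammar generates, so the substring 'a insisted' rules out a derivation.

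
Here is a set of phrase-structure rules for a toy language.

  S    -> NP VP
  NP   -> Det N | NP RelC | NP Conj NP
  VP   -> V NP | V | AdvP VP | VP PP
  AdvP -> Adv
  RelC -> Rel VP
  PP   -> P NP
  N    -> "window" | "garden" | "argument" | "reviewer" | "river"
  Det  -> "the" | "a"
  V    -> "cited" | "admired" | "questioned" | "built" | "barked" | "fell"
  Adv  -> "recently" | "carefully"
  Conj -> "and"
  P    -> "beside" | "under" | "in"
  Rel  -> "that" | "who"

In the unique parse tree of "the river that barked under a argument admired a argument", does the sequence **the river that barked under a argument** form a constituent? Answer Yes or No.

[S [NP [NP [Det the] [N river]] [RelC [Rel that] [VP [VP [V barked]] [PP [P under] [NP [Det a] [N argument]]]]]] [VP [V admired] [NP [Det a] [N argument]]]]
The words 'the river that barked under a argument' are exhaustively dominated by a single NP node (built by NP → NP RelC), so they form a constituent.

Yes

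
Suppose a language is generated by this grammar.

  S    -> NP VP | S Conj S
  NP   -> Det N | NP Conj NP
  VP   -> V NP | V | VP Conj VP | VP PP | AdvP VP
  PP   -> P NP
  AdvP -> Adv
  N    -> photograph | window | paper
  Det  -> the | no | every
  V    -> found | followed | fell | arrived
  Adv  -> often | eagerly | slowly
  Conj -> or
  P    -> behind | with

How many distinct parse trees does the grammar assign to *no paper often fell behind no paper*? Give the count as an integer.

2

The two bracketings:
[S [NP [Det no] [N paper]] [VP [VP [AdvP [Adv often]] [VP [V fell]]] [PP [P behind] [NP [Det no] [N paper]]]]]
[S [NP [Det no] [N paper]] [VP [AdvP [Adv often]] [VP [VP [V fell]] [PP [P behind] [NP [Det no] [N paper]]]]]]
The trees differ in how a recursive rule is bracketed over the same span.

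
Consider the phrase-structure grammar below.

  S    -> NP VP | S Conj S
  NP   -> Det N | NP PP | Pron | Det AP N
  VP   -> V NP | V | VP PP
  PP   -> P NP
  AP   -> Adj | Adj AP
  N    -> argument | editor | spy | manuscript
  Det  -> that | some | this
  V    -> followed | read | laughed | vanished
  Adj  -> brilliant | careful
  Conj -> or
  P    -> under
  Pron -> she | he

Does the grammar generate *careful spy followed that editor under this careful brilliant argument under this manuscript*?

Ungrammatical

For S → NP VP, no prefix of the string parses as an NP. The alternative S rule S → S Conj S likewise has no satisfying split.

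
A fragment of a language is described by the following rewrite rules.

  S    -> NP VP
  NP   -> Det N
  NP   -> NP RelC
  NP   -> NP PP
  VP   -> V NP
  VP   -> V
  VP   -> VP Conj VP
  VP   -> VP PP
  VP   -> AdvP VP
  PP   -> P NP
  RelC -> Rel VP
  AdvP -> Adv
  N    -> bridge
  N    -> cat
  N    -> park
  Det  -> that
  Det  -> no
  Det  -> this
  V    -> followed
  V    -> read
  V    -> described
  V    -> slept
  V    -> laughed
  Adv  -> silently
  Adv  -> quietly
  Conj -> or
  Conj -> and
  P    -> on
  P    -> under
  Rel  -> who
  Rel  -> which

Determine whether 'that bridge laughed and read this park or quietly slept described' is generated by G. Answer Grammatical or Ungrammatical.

For S → NP VP, the only prefix that parses as NP is 'that bridge', but the remainder 'laughed and read this park or quietly slept described' is not a VP under these rules.

Ungrammatical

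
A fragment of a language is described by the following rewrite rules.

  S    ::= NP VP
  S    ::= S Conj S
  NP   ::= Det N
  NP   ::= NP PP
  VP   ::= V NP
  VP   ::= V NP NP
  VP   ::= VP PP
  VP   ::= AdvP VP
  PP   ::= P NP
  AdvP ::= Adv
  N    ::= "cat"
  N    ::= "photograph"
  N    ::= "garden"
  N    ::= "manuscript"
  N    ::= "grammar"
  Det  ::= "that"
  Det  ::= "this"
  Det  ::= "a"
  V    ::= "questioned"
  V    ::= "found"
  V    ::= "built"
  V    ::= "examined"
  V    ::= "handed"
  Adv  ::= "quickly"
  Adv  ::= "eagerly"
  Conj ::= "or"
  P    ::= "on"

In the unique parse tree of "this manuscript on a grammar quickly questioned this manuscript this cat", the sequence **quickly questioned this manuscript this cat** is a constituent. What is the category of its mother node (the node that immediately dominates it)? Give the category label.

[S [NP [NP [Det this] [N manuscript]] [PP [P on] [NP [Det a] [N grammar]]]] [VP [AdvP [Adv quickly]] [VP [V questioned] [NP [Det this] [N manuscript]] [NP [Det this] [N cat]]]]]
The span 'quickly questioned this manuscript this cat' is the VP node built by VP → AdvP VP.
Its mother is the S built by S → NP VP.

S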